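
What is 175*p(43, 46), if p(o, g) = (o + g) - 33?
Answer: 9800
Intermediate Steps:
p(o, g) = -33 + g + o (p(o, g) = (g + o) - 33 = -33 + g + o)
175*p(43, 46) = 175*(-33 + 46 + 43) = 175*56 = 9800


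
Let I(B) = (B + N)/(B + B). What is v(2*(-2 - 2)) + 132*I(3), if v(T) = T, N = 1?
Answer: 80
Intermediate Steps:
I(B) = (1 + B)/(2*B) (I(B) = (B + 1)/(B + B) = (1 + B)/((2*B)) = (1 + B)*(1/(2*B)) = (1 + B)/(2*B))
v(2*(-2 - 2)) + 132*I(3) = 2*(-2 - 2) + 132*((½)*(1 + 3)/3) = 2*(-4) + 132*((½)*(⅓)*4) = -8 + 132*(⅔) = -8 + 88 = 80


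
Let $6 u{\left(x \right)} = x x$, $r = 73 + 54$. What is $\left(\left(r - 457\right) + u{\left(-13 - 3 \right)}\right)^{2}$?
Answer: $\frac{743044}{9} \approx 82561.0$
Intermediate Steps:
$r = 127$
$u{\left(x \right)} = \frac{x^{2}}{6}$ ($u{\left(x \right)} = \frac{x x}{6} = \frac{x^{2}}{6}$)
$\left(\left(r - 457\right) + u{\left(-13 - 3 \right)}\right)^{2} = \left(\left(127 - 457\right) + \frac{\left(-13 - 3\right)^{2}}{6}\right)^{2} = \left(-330 + \frac{\left(-13 - 3\right)^{2}}{6}\right)^{2} = \left(-330 + \frac{\left(-16\right)^{2}}{6}\right)^{2} = \left(-330 + \frac{1}{6} \cdot 256\right)^{2} = \left(-330 + \frac{128}{3}\right)^{2} = \left(- \frac{862}{3}\right)^{2} = \frac{743044}{9}$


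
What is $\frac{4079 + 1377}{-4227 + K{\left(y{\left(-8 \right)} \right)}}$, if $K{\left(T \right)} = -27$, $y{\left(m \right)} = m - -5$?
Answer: $- \frac{2728}{2127} \approx -1.2826$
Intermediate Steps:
$y{\left(m \right)} = 5 + m$ ($y{\left(m \right)} = m + 5 = 5 + m$)
$\frac{4079 + 1377}{-4227 + K{\left(y{\left(-8 \right)} \right)}} = \frac{4079 + 1377}{-4227 - 27} = \frac{5456}{-4254} = 5456 \left(- \frac{1}{4254}\right) = - \frac{2728}{2127}$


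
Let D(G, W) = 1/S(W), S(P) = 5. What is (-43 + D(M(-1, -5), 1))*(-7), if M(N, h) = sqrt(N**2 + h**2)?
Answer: 1498/5 ≈ 299.60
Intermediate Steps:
D(G, W) = 1/5
(-43 + D(M(-1, -5), 1))*(-7) = (-43 + 1/5)*(-7) = -214/5*(-7) = 1498/5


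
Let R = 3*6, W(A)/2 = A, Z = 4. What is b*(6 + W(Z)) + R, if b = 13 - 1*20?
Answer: -80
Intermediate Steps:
W(A) = 2*A
R = 18
b = -7 (b = 13 - 20 = -7)
b*(6 + W(Z)) + R = -7*(6 + 2*4) + 18 = -7*(6 + 8) + 18 = -7*14 + 18 = -98 + 18 = -80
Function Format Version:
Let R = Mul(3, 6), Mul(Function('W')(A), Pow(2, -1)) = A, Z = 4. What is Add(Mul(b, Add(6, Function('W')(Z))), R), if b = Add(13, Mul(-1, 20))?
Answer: -80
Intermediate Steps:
Function('W')(A) = Mul(2, A)
R = 18
b = -7 (b = Add(13, -20) = -7)
Add(Mul(b, Add(6, Function('W')(Z))), R) = Add(Mul(-7, Add(6, Mul(2, 4))), 18) = Add(Mul(-7, Add(6, 8)), 18) = Add(Mul(-7, 14), 18) = Add(-98, 18) = -80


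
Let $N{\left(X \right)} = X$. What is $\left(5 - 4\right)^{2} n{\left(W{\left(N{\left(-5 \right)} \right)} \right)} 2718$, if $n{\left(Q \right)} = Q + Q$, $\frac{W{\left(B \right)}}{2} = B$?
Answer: $-54360$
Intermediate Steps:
$W{\left(B \right)} = 2 B$
$n{\left(Q \right)} = 2 Q$
$\left(5 - 4\right)^{2} n{\left(W{\left(N{\left(-5 \right)} \right)} \right)} 2718 = \left(5 - 4\right)^{2} \cdot 2 \cdot 2 \left(-5\right) 2718 = 1^{2} \cdot 2 \left(-10\right) 2718 = 1 \left(-20\right) 2718 = \left(-20\right) 2718 = -54360$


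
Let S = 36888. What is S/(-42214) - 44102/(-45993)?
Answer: 82566022/970774251 ≈ 0.085052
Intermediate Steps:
S/(-42214) - 44102/(-45993) = 36888/(-42214) - 44102/(-45993) = 36888*(-1/42214) - 44102*(-1/45993) = -18444/21107 + 44102/45993 = 82566022/970774251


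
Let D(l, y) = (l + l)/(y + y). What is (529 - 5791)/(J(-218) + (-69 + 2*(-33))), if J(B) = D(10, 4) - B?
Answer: -3508/57 ≈ -61.544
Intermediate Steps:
D(l, y) = l/y (D(l, y) = (2*l)/((2*y)) = (2*l)*(1/(2*y)) = l/y)
J(B) = 5/2 - B (J(B) = 10/4 - B = 10*(1/4) - B = 5/2 - B)
(529 - 5791)/(J(-218) + (-69 + 2*(-33))) = (529 - 5791)/((5/2 - 1*(-218)) + (-69 + 2*(-33))) = -5262/((5/2 + 218) + (-69 - 66)) = -5262/(441/2 - 135) = -5262/171/2 = -5262*2/171 = -3508/57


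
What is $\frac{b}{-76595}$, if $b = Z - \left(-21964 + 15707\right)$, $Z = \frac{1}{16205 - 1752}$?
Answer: $- \frac{90432422}{1107027535} \approx -0.081689$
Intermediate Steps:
$Z = \frac{1}{14453} \approx 6.919 \cdot 10^{-5}$
$b = \frac{90432422}{14453}$ ($b = \frac{1}{14453} - \left(-21964 + 15707\right) = \frac{1}{14453} - -6257 = \frac{1}{14453} + 6257 = \frac{90432422}{14453} \approx 6257.0$)
$\frac{b}{-76595} = \frac{90432422}{14453 \left(-76595\right)} = \frac{90432422}{14453} \left(- \frac{1}{76595}\right) = - \frac{90432422}{1107027535}$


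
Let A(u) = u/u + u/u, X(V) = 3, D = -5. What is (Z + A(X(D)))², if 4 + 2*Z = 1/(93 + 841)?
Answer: 1/3489424 ≈ 2.8658e-7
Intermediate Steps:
A(u) = 2 (A(u) = 1 + 1 = 2)
Z = -3735/1868 (Z = -2 + 1/(2*(93 + 841)) = -2 + (½)/934 = -2 + (½)*(1/934) = -2 + 1/1868 = -3735/1868 ≈ -1.9995)
(Z + A(X(D)))² = (-3735/1868 + 2)² = (1/1868)² = 1/3489424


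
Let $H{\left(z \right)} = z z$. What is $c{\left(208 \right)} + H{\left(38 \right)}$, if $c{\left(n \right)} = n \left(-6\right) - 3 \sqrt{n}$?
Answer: $196 - 12 \sqrt{13} \approx 152.73$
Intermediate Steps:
$H{\left(z \right)} = z^{2}$
$c{\left(n \right)} = - 6 n - 3 \sqrt{n}$
$c{\left(208 \right)} + H{\left(38 \right)} = \left(\left(-6\right) 208 - 3 \sqrt{208}\right) + 38^{2} = \left(-1248 - 3 \cdot 4 \sqrt{13}\right) + 1444 = \left(-1248 - 12 \sqrt{13}\right) + 1444 = 196 - 12 \sqrt{13}$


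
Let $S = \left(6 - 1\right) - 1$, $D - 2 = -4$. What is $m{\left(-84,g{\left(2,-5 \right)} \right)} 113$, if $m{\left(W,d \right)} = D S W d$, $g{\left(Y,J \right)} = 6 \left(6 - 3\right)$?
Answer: $1366848$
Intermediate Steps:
$D = -2$ ($D = 2 - 4 = -2$)
$S = 4$ ($S = 5 - 1 = 4$)
$g{\left(Y,J \right)} = 18$ ($g{\left(Y,J \right)} = 6 \cdot 3 = 18$)
$m{\left(W,d \right)} = - 8 W d$ ($m{\left(W,d \right)} = \left(-2\right) 4 W d = - 8 W d$)
$m{\left(-84,g{\left(2,-5 \right)} \right)} 113 = \left(-8\right) \left(-84\right) 18 \cdot 113 = 12096 \cdot 113 = 1366848$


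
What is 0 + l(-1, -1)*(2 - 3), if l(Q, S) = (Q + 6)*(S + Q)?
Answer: 10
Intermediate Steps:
l(Q, S) = (6 + Q)*(Q + S)
0 + l(-1, -1)*(2 - 3) = 0 + ((-1)**2 + 6*(-1) + 6*(-1) - 1*(-1))*(2 - 3) = 0 + (1 - 6 - 6 + 1)*(-1) = 0 - 10*(-1) = 0 + 10 = 10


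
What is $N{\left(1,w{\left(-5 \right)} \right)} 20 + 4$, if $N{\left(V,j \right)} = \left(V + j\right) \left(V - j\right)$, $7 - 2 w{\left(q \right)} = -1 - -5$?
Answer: $-21$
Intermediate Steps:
$w{\left(q \right)} = \frac{3}{2}$ ($w{\left(q \right)} = \frac{7}{2} - \frac{-1 - -5}{2} = \frac{7}{2} - \frac{-1 + 5}{2} = \frac{7}{2} - 2 = \frac{3}{2}$)
$N{\left(1,w{\left(-5 \right)} \right)} 20 + 4 = \left(1^{2} - \left(\frac{3}{2}\right)^{2}\right) 20 + 4 = \left(1 - \frac{9}{4}\right) 20 + 4 = \left(- \frac{5}{4}\right) 20 + 4 = -25 + 4 = -21$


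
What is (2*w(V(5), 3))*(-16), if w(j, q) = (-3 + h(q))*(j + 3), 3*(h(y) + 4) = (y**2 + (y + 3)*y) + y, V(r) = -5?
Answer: 192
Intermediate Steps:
h(y) = -4 + y/3 + y**2/3 + y*(3 + y)/3 (h(y) = -4 + ((y**2 + (y + 3)*y) + y)/3 = -4 + ((y**2 + (3 + y)*y) + y)/3 = -4 + ((y**2 + y*(3 + y)) + y)/3 = -4 + (y + y**2 + y*(3 + y))/3 = -4 + (y/3 + y**2/3 + y*(3 + y)/3) = -4 + y/3 + y**2/3 + y*(3 + y)/3)
w(j, q) = (3 + j)*(-7 + 2*q**2/3 + 4*q/3) (w(j, q) = (-3 + (-4 + 2*q**2/3 + 4*q/3))*(j + 3) = (-7 + 2*q**2/3 + 4*q/3)*(3 + j) = (3 + j)*(-7 + 2*q**2/3 + 4*q/3))
(2*w(V(5), 3))*(-16) = (2*(-21 - 3*(-5) + 2*3**2 + 4*3 + (2/3)*(-5)*(-6 + 3**2 + 2*3)))*(-16) = (2*(-21 + 15 + 2*9 + 12 + (2/3)*(-5)*(-6 + 9 + 6)))*(-16) = (2*(-21 + 15 + 18 + 12 + (2/3)*(-5)*9))*(-16) = (2*(-21 + 15 + 18 + 12 - 30))*(-16) = (2*(-6))*(-16) = -12*(-16) = 192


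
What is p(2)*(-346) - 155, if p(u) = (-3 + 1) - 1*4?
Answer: 1921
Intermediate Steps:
p(u) = -6 (p(u) = -2 - 4 = -6)
p(2)*(-346) - 155 = -6*(-346) - 155 = 2076 - 155 = 1921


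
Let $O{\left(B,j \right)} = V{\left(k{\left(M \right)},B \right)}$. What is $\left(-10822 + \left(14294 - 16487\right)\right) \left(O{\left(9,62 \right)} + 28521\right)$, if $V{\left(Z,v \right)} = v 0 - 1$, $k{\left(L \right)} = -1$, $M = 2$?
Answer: $-371187800$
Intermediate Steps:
$V{\left(Z,v \right)} = -1$ ($V{\left(Z,v \right)} = 0 - 1 = -1$)
$O{\left(B,j \right)} = -1$
$\left(-10822 + \left(14294 - 16487\right)\right) \left(O{\left(9,62 \right)} + 28521\right) = \left(-10822 + \left(14294 - 16487\right)\right) \left(-1 + 28521\right) = \left(-10822 - 2193\right) 28520 = \left(-13015\right) 28520 = -371187800$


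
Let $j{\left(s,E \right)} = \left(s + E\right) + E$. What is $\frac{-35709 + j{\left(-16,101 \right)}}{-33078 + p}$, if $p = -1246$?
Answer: $\frac{35523}{34324} \approx 1.0349$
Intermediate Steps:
$j{\left(s,E \right)} = s + 2 E$ ($j{\left(s,E \right)} = \left(E + s\right) + E = s + 2 E$)
$\frac{-35709 + j{\left(-16,101 \right)}}{-33078 + p} = \frac{-35709 + \left(-16 + 2 \cdot 101\right)}{-33078 - 1246} = \frac{-35709 + \left(-16 + 202\right)}{-34324} = \left(-35709 + 186\right) \left(- \frac{1}{34324}\right) = \left(-35523\right) \left(- \frac{1}{34324}\right) = \frac{35523}{34324}$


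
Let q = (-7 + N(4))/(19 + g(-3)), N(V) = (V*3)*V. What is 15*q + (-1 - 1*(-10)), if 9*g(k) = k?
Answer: 2349/56 ≈ 41.946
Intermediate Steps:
g(k) = k/9
N(V) = 3*V² (N(V) = (3*V)*V = 3*V²)
q = 123/56 (q = (-7 + 3*4²)/(19 + (⅑)*(-3)) = (-7 + 3*16)/(19 - ⅓) = (-7 + 48)/(56/3) = 41*(3/56) = 123/56 ≈ 2.1964)
15*q + (-1 - 1*(-10)) = 15*(123/56) + (-1 - 1*(-10)) = 1845/56 + (-1 + 10) = 1845/56 + 9 = 2349/56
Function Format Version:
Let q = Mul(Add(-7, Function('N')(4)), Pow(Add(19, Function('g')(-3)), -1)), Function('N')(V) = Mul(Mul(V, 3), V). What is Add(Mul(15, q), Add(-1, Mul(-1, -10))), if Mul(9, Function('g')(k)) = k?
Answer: Rational(2349, 56) ≈ 41.946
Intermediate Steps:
Function('g')(k) = Mul(Rational(1, 9), k)
Function('N')(V) = Mul(3, Pow(V, 2)) (Function('N')(V) = Mul(Mul(3, V), V) = Mul(3, Pow(V, 2)))
q = Rational(123, 56) (q = Mul(Add(-7, Mul(3, Pow(4, 2))), Pow(Add(19, Mul(Rational(1, 9), -3)), -1)) = Mul(Add(-7, Mul(3, 16)), Pow(Add(19, Rational(-1, 3)), -1)) = Mul(Add(-7, 48), Pow(Rational(56, 3), -1)) = Mul(41, Rational(3, 56)) = Rational(123, 56) ≈ 2.1964)
Add(Mul(15, q), Add(-1, Mul(-1, -10))) = Add(Mul(15, Rational(123, 56)), Add(-1, Mul(-1, -10))) = Add(Rational(1845, 56), Add(-1, 10)) = Add(Rational(1845, 56), 9) = Rational(2349, 56)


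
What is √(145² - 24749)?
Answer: 14*I*√19 ≈ 61.025*I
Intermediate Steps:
√(145² - 24749) = √(21025 - 24749) = √(-3724) = 14*I*√19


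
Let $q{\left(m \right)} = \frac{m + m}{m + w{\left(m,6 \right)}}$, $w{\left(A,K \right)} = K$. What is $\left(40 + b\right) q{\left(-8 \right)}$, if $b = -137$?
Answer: $-776$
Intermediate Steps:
$q{\left(m \right)} = \frac{2 m}{6 + m}$ ($q{\left(m \right)} = \frac{m + m}{m + 6} = \frac{2 m}{6 + m}$)
$\left(40 + b\right) q{\left(-8 \right)} = \left(40 - 137\right) 2 \left(-8\right) \frac{1}{6 - 8} = - 97 \cdot 2 \left(-8\right) \frac{1}{-2} = - 97 \cdot 2 \left(-8\right) \left(- \frac{1}{2}\right) = \left(-97\right) 8 = -776$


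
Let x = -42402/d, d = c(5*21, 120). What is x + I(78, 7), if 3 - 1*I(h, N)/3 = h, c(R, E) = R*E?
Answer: -479567/2100 ≈ -228.37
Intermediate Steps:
c(R, E) = E*R
I(h, N) = 9 - 3*h
d = 12600 (d = 120*(5*21) = 120*105 = 12600)
x = -7067/2100 (x = -42402/12600 = -42402*1/12600 = -7067/2100 ≈ -3.3652)
x + I(78, 7) = -7067/2100 + (9 - 3*78) = -7067/2100 + (9 - 234) = -7067/2100 - 225 = -479567/2100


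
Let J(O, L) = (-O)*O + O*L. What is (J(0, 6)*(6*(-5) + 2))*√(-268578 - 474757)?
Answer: 0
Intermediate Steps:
J(O, L) = -O² + L*O
(J(0, 6)*(6*(-5) + 2))*√(-268578 - 474757) = ((0*(6 - 1*0))*(6*(-5) + 2))*√(-268578 - 474757) = ((0*(6 + 0))*(-30 + 2))*√(-743335) = ((0*6)*(-28))*(I*√743335) = (0*(-28))*(I*√743335) = 0*(I*√743335) = 0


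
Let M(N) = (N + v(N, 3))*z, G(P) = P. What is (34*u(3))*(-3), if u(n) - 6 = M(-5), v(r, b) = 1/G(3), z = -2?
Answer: -1564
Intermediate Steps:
v(r, b) = ⅓ (v(r, b) = 1/3 = ⅓)
M(N) = -⅔ - 2*N (M(N) = (N + ⅓)*(-2) = (⅓ + N)*(-2) = -⅔ - 2*N)
u(n) = 46/3 (u(n) = 6 + (-⅔ - 2*(-5)) = 6 + (-⅔ + 10) = 6 + 28/3 = 46/3)
(34*u(3))*(-3) = (34*(46/3))*(-3) = (1564/3)*(-3) = -1564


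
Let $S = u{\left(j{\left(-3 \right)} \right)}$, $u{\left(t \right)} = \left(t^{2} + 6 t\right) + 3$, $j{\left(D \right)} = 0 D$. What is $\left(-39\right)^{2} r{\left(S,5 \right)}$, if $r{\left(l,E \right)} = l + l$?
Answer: $9126$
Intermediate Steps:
$j{\left(D \right)} = 0$
$u{\left(t \right)} = 3 + t^{2} + 6 t$
$S = 3$ ($S = 3 + 0^{2} + 6 \cdot 0 = 3 + 0 + 0 = 3$)
$r{\left(l,E \right)} = 2 l$
$\left(-39\right)^{2} r{\left(S,5 \right)} = \left(-39\right)^{2} \cdot 2 \cdot 3 = 1521 \cdot 6 = 9126$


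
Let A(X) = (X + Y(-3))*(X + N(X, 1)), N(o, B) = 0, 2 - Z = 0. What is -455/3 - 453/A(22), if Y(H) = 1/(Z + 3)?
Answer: -372635/2442 ≈ -152.59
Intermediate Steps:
Z = 2 (Z = 2 - 1*0 = 2 + 0 = 2)
Y(H) = ⅕ (Y(H) = 1/(2 + 3) = 1/5 = ⅕)
A(X) = X*(⅕ + X) (A(X) = (X + ⅕)*(X + 0) = (⅕ + X)*X = X*(⅕ + X))
-455/3 - 453/A(22) = -455/3 - 453*1/(22*(⅕ + 22)) = -455*⅓ - 453/(22*(111/5)) = -455/3 - 453/2442/5 = -455/3 - 453*5/2442 = -455/3 - 755/814 = -372635/2442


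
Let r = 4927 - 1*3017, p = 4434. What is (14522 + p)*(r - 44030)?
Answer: -798426720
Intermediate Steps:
r = 1910 (r = 4927 - 3017 = 1910)
(14522 + p)*(r - 44030) = (14522 + 4434)*(1910 - 44030) = 18956*(-42120) = -798426720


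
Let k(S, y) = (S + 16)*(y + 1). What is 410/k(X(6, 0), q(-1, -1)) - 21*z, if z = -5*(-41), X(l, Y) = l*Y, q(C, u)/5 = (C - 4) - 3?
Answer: -1343365/312 ≈ -4305.7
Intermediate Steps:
q(C, u) = -35 + 5*C (q(C, u) = 5*((C - 4) - 3) = 5*((-4 + C) - 3) = 5*(-7 + C) = -35 + 5*C)
X(l, Y) = Y*l
k(S, y) = (1 + y)*(16 + S) (k(S, y) = (16 + S)*(1 + y) = (1 + y)*(16 + S))
z = 205
410/k(X(6, 0), q(-1, -1)) - 21*z = 410/(16 + 0*6 + 16*(-35 + 5*(-1)) + (0*6)*(-35 + 5*(-1))) - 21*205 = 410/(16 + 0 + 16*(-35 - 5) + 0*(-35 - 5)) - 4305 = 410/(16 + 0 + 16*(-40) + 0*(-40)) - 4305 = 410/(16 + 0 - 640 + 0) - 4305 = 410/(-624) - 4305 = 410*(-1/624) - 4305 = -205/312 - 4305 = -1343365/312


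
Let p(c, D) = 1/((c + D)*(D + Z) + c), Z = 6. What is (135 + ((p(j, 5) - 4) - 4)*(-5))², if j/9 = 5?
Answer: 433638976/14161 ≈ 30622.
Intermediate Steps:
j = 45 (j = 9*5 = 45)
p(c, D) = 1/(c + (6 + D)*(D + c)) (p(c, D) = 1/((c + D)*(D + 6) + c) = 1/((D + c)*(6 + D) + c) = 1/((6 + D)*(D + c) + c) = 1/(c + (6 + D)*(D + c)))
(135 + ((p(j, 5) - 4) - 4)*(-5))² = (135 + ((1/(5² + 6*5 + 7*45 + 5*45) - 4) - 4)*(-5))² = (135 + ((1/(25 + 30 + 315 + 225) - 4) - 4)*(-5))² = (135 + ((1/595 - 4) - 4)*(-5))² = (135 + (-2379/595 - 4)*(-5))² = (135 - 4759/595*(-5))² = (135 + 4759/119)² = (20824/119)² = 433638976/14161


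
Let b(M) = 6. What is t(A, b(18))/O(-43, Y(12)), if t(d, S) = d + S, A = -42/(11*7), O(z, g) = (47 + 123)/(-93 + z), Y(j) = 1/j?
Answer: -48/11 ≈ -4.3636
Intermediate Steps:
O(z, g) = 170/(-93 + z)
A = -6/11 (A = -42/77 = -42*1/77 = -6/11 ≈ -0.54545)
t(d, S) = S + d
t(A, b(18))/O(-43, Y(12)) = (6 - 6/11)/((170/(-93 - 43))) = 60/(11*((170/(-136)))) = 60/(11*((170*(-1/136)))) = 60/(11*(-5/4)) = (60/11)*(-⅘) = -48/11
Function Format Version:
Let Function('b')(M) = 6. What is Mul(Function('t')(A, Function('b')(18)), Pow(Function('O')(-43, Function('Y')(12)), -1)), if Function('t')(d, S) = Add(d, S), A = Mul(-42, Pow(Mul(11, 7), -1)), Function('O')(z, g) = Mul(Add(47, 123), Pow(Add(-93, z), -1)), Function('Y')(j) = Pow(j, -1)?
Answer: Rational(-48, 11) ≈ -4.3636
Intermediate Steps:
Function('O')(z, g) = Mul(170, Pow(Add(-93, z), -1))
A = Rational(-6, 11) (A = Mul(-42, Pow(77, -1)) = Mul(-42, Rational(1, 77)) = Rational(-6, 11) ≈ -0.54545)
Function('t')(d, S) = Add(S, d)
Mul(Function('t')(A, Function('b')(18)), Pow(Function('O')(-43, Function('Y')(12)), -1)) = Mul(Add(6, Rational(-6, 11)), Pow(Mul(170, Pow(Add(-93, -43), -1)), -1)) = Mul(Rational(60, 11), Pow(Mul(170, Pow(-136, -1)), -1)) = Mul(Rational(60, 11), Pow(Mul(170, Rational(-1, 136)), -1)) = Mul(Rational(60, 11), Pow(Rational(-5, 4), -1)) = Mul(Rational(60, 11), Rational(-4, 5)) = Rational(-48, 11)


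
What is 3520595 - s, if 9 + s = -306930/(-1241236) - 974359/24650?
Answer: 13464905919744103/3824558425 ≈ 3.5206e+6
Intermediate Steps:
s = -184651481228/3824558425 (s = -9 + (-306930/(-1241236) - 974359/24650) = -9 + (-306930*(-1/1241236) - 974359*1/24650) = -9 + (153465/620618 - 974359/24650) = -9 - 150230455403/3824558425 = -184651481228/3824558425 ≈ -48.280)
3520595 - s = 3520595 - 1*(-184651481228/3824558425) = 3520595 + 184651481228/3824558425 = 13464905919744103/3824558425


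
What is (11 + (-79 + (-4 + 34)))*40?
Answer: -1520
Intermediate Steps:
(11 + (-79 + (-4 + 34)))*40 = (11 + (-79 + 30))*40 = (11 - 49)*40 = -38*40 = -1520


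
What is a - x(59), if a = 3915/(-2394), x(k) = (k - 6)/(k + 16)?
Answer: -46723/19950 ≈ -2.3420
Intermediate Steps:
x(k) = (-6 + k)/(16 + k)
a = -435/266 (a = 3915*(-1/2394) = -435/266 ≈ -1.6353)
a - x(59) = -435/266 - (-6 + 59)/(16 + 59) = -435/266 - 53/75 = -46723/19950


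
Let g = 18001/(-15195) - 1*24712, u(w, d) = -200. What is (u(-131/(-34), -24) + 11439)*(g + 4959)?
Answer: -3373552591804/15195 ≈ -2.2202e+8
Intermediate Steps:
g = -375516841/15195 (g = 18001*(-1/15195) - 24712 = -18001/15195 - 24712 = -375516841/15195 ≈ -24713.)
(u(-131/(-34), -24) + 11439)*(g + 4959) = (-200 + 11439)*(-375516841/15195 + 4959) = 11239*(-300164836/15195) = -3373552591804/15195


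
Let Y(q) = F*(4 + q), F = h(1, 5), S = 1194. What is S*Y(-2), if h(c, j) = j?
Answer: 11940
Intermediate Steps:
F = 5
Y(q) = 20 + 5*q (Y(q) = 5*(4 + q) = 20 + 5*q)
S*Y(-2) = 1194*(20 + 5*(-2)) = 1194*(20 - 10) = 1194*10 = 11940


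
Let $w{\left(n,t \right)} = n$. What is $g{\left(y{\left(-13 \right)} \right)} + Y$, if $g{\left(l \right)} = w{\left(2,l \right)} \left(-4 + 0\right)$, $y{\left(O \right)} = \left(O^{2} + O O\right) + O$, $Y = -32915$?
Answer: $-32923$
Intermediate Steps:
$y{\left(O \right)} = O + 2 O^{2}$ ($y{\left(O \right)} = \left(O^{2} + O^{2}\right) + O = 2 O^{2} + O = O + 2 O^{2}$)
$g{\left(l \right)} = -8$ ($g{\left(l \right)} = 2 \left(-4 + 0\right) = 2 \left(-4\right) = -8$)
$g{\left(y{\left(-13 \right)} \right)} + Y = -8 - 32915 = -32923$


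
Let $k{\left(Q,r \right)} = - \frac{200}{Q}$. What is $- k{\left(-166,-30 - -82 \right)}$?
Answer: $- \frac{100}{83} \approx -1.2048$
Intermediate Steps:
$- k{\left(-166,-30 - -82 \right)} = - \frac{-200}{-166} = - \frac{\left(-200\right) \left(-1\right)}{166} = \left(-1\right) \frac{100}{83} = - \frac{100}{83}$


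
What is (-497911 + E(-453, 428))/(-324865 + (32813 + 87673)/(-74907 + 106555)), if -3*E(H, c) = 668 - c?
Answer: 183260688/119548919 ≈ 1.5329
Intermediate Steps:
E(H, c) = -668/3 + c/3 (E(H, c) = -(668 - c)/3 = -668/3 + c/3)
(-497911 + E(-453, 428))/(-324865 + (32813 + 87673)/(-74907 + 106555)) = (-497911 + (-668/3 + (⅓)*428))/(-324865 + (32813 + 87673)/(-74907 + 106555)) = (-497911 + (-668/3 + 428/3))/(-324865 + 120486/31648) = (-497911 - 80)/(-324865 + 120486*(1/31648)) = -497991/(-324865 + 1401/368) = -497991/(-119548919/368) = -497991*(-368/119548919) = 183260688/119548919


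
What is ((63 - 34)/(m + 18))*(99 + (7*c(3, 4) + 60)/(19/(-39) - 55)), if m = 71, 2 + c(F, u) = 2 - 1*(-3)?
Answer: 6121233/192596 ≈ 31.783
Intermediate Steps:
c(F, u) = 3 (c(F, u) = -2 + (2 - 1*(-3)) = -2 + (2 + 3) = -2 + 5 = 3)
((63 - 34)/(m + 18))*(99 + (7*c(3, 4) + 60)/(19/(-39) - 55)) = ((63 - 34)/(71 + 18))*(99 + (7*3 + 60)/(19/(-39) - 55)) = (29/89)*(99 + (21 + 60)/(19*(-1/39) - 55)) = (29*(1/89))*(99 + 81/(-19/39 - 55)) = 29*(99 + 81/(-2164/39))/89 = 29*(99 + 81*(-39/2164))/89 = 29*(99 - 3159/2164)/89 = (29/89)*(211077/2164) = 6121233/192596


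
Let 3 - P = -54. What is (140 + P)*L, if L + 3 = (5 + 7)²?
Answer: 27777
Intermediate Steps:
P = 57 (P = 3 - 1*(-54) = 3 + 54 = 57)
L = 141 (L = -3 + (5 + 7)² = -3 + 12² = -3 + 144 = 141)
(140 + P)*L = (140 + 57)*141 = 197*141 = 27777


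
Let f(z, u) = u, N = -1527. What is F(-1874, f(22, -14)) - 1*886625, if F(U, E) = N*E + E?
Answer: -865261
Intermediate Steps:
F(U, E) = -1526*E (F(U, E) = -1527*E + E = -1526*E)
F(-1874, f(22, -14)) - 1*886625 = -1526*(-14) - 1*886625 = 21364 - 886625 = -865261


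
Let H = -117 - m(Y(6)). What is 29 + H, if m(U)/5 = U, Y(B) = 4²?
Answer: -168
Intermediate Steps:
Y(B) = 16
m(U) = 5*U
H = -197 (H = -117 - 5*16 = -117 - 1*80 = -117 - 80 = -197)
29 + H = 29 - 197 = -168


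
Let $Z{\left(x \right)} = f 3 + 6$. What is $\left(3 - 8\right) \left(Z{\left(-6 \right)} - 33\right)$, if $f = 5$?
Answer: $60$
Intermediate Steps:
$Z{\left(x \right)} = 21$ ($Z{\left(x \right)} = 5 \cdot 3 + 6 = 15 + 6 = 21$)
$\left(3 - 8\right) \left(Z{\left(-6 \right)} - 33\right) = \left(3 - 8\right) \left(21 - 33\right) = \left(3 - 8\right) \left(-12\right) = \left(-5\right) \left(-12\right) = 60$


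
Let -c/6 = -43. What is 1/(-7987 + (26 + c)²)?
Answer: 1/72669 ≈ 1.3761e-5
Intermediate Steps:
c = 258 (c = -6*(-43) = 258)
1/(-7987 + (26 + c)²) = 1/(-7987 + (26 + 258)²) = 1/(-7987 + 284²) = 1/(-7987 + 80656) = 1/72669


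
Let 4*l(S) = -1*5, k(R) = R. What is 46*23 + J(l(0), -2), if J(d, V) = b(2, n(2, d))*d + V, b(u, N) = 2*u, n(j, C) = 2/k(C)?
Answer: 1051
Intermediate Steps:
n(j, C) = 2/C
l(S) = -5/4 (l(S) = (-1*5)/4 = (¼)*(-5) = -5/4)
J(d, V) = V + 4*d (J(d, V) = (2*2)*d + V = 4*d + V = V + 4*d)
46*23 + J(l(0), -2) = 46*23 + (-2 + 4*(-5/4)) = 1058 + (-2 - 5) = 1058 - 7 = 1051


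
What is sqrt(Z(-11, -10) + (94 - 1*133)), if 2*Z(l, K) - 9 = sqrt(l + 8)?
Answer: sqrt(-138 + 2*I*sqrt(3))/2 ≈ 0.073715 + 5.8741*I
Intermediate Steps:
Z(l, K) = 9/2 + sqrt(8 + l)/2 (Z(l, K) = 9/2 + sqrt(l + 8)/2 = 9/2 + sqrt(8 + l)/2)
sqrt(Z(-11, -10) + (94 - 1*133)) = sqrt((9/2 + sqrt(8 - 11)/2) + (94 - 1*133)) = sqrt((9/2 + sqrt(-3)/2) + (94 - 133)) = sqrt((9/2 + (I*sqrt(3))/2) - 39) = sqrt((9/2 + I*sqrt(3)/2) - 39) = sqrt(-69/2 + I*sqrt(3)/2)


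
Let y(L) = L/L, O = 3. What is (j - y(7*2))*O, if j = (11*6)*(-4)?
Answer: -795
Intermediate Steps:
y(L) = 1
j = -264 (j = 66*(-4) = -264)
(j - y(7*2))*O = (-264 - 1*1)*3 = (-264 - 1)*3 = -265*3 = -795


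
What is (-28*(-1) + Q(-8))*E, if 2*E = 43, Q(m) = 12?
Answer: 860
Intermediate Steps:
E = 43/2 (E = (1/2)*43 = 43/2 ≈ 21.500)
(-28*(-1) + Q(-8))*E = (-28*(-1) + 12)*(43/2) = (28 + 12)*(43/2) = 40*(43/2) = 860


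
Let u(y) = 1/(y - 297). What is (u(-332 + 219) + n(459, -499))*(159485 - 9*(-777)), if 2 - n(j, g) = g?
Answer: 17098039751/205 ≈ 8.3405e+7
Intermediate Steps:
n(j, g) = 2 - g
u(y) = 1/(-297 + y)
(u(-332 + 219) + n(459, -499))*(159485 - 9*(-777)) = (1/(-297 + (-332 + 219)) + (2 - 1*(-499)))*(159485 - 9*(-777)) = (1/(-297 - 113) + (2 + 499))*(159485 + 6993) = (1/(-410) + 501)*166478 = (-1/410 + 501)*166478 = (205409/410)*166478 = 17098039751/205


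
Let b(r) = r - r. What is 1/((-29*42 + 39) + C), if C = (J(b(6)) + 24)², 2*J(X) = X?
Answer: -1/603 ≈ -0.0016584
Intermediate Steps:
b(r) = 0
J(X) = X/2
C = 576 (C = ((½)*0 + 24)² = (0 + 24)² = 24² = 576)
1/((-29*42 + 39) + C) = 1/((-29*42 + 39) + 576) = 1/((-1218 + 39) + 576) = 1/(-1179 + 576) = 1/(-603) = -1/603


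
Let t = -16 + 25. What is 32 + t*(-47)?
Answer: -391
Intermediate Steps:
t = 9
32 + t*(-47) = 32 + 9*(-47) = 32 - 423 = -391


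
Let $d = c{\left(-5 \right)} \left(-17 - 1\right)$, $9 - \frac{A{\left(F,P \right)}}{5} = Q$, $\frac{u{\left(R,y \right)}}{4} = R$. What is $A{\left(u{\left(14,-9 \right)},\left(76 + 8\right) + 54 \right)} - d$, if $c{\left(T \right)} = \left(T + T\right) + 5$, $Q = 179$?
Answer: $-940$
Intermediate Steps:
$c{\left(T \right)} = 5 + 2 T$ ($c{\left(T \right)} = 2 T + 5 = 5 + 2 T$)
$u{\left(R,y \right)} = 4 R$
$A{\left(F,P \right)} = -850$ ($A{\left(F,P \right)} = 45 - 895 = -850$)
$d = 90$ ($d = \left(5 + 2 \left(-5\right)\right) \left(-17 - 1\right) = \left(5 - 10\right) \left(-18\right) = \left(-5\right) \left(-18\right) = 90$)
$A{\left(u{\left(14,-9 \right)},\left(76 + 8\right) + 54 \right)} - d = -850 - 90 = -940$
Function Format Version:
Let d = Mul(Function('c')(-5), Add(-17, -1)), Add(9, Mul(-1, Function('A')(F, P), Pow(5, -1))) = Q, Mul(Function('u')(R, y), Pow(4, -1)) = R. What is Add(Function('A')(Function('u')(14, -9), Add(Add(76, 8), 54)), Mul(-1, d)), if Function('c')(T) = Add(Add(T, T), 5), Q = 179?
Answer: -940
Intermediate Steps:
Function('c')(T) = Add(5, Mul(2, T)) (Function('c')(T) = Add(Mul(2, T), 5) = Add(5, Mul(2, T)))
Function('u')(R, y) = Mul(4, R)
Function('A')(F, P) = -850 (Function('A')(F, P) = Add(45, Mul(-5, 179)) = Add(45, -895) = -850)
d = 90 (d = Mul(Add(5, Mul(2, -5)), Add(-17, -1)) = Mul(Add(5, -10), -18) = Mul(-5, -18) = 90)
Add(Function('A')(Function('u')(14, -9), Add(Add(76, 8), 54)), Mul(-1, d)) = Add(-850, Mul(-1, 90)) = Add(-850, -90) = -940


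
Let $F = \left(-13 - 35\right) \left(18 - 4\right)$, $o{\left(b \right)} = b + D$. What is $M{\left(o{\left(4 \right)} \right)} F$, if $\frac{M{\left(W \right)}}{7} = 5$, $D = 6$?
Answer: $-23520$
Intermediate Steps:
$o{\left(b \right)} = 6 + b$ ($o{\left(b \right)} = b + 6 = 6 + b$)
$M{\left(W \right)} = 35$ ($M{\left(W \right)} = 7 \cdot 5 = 35$)
$F = -672$ ($F = \left(-48\right) 14 = -672$)
$M{\left(o{\left(4 \right)} \right)} F = 35 \left(-672\right) = -23520$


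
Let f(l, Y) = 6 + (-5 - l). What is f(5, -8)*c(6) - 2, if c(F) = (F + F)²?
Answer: -578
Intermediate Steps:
c(F) = 4*F² (c(F) = (2*F)² = 4*F²)
f(l, Y) = 1 - l
f(5, -8)*c(6) - 2 = (1 - 1*5)*(4*6²) - 2 = (1 - 5)*(4*36) - 2 = -4*144 - 2 = -576 - 2 = -578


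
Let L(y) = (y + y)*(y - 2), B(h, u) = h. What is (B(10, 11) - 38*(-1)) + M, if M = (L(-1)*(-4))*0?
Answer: 48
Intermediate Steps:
L(y) = 2*y*(-2 + y) (L(y) = (2*y)*(-2 + y) = 2*y*(-2 + y))
M = 0 (M = ((2*(-1)*(-2 - 1))*(-4))*0 = ((2*(-1)*(-3))*(-4))*0 = (6*(-4))*0 = -24*0 = 0)
(B(10, 11) - 38*(-1)) + M = (10 - 38*(-1)) + 0 = (10 + 38) + 0 = 48 + 0 = 48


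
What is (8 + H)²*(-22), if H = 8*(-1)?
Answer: 0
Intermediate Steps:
H = -8
(8 + H)²*(-22) = (8 - 8)²*(-22) = 0²*(-22) = 0*(-22) = 0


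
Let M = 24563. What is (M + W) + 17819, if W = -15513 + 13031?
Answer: 39900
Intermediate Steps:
W = -2482
(M + W) + 17819 = (24563 - 2482) + 17819 = 22081 + 17819 = 39900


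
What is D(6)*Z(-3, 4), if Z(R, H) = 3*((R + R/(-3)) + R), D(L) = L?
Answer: -90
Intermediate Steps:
Z(R, H) = 5*R (Z(R, H) = 3*((R + R*(-1/3)) + R) = 3*((R - R/3) + R) = 3*(2*R/3 + R) = 3*(5*R/3) = 5*R)
D(6)*Z(-3, 4) = 6*(5*(-3)) = 6*(-15) = -90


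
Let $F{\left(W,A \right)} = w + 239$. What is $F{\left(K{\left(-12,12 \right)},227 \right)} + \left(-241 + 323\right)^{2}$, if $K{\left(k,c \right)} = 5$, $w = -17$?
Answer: $6946$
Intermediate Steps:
$F{\left(W,A \right)} = 222$ ($F{\left(W,A \right)} = -17 + 239 = 222$)
$F{\left(K{\left(-12,12 \right)},227 \right)} + \left(-241 + 323\right)^{2} = 222 + \left(-241 + 323\right)^{2} = 222 + 82^{2} = 222 + 6724 = 6946$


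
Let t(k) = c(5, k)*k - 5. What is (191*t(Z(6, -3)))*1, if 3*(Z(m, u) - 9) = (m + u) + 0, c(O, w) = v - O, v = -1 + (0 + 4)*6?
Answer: 33425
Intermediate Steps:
v = 23 (v = -1 + 4*6 = -1 + 24 = 23)
c(O, w) = 23 - O
Z(m, u) = 9 + m/3 + u/3 (Z(m, u) = 9 + ((m + u) + 0)/3 = 9 + (m + u)/3 = 9 + (m/3 + u/3) = 9 + m/3 + u/3)
t(k) = -5 + 18*k (t(k) = (23 - 1*5)*k - 5 = (23 - 5)*k - 5 = 18*k - 5 = -5 + 18*k)
(191*t(Z(6, -3)))*1 = (191*(-5 + 18*(9 + (⅓)*6 + (⅓)*(-3))))*1 = (191*(-5 + 18*(9 + 2 - 1)))*1 = (191*(-5 + 18*10))*1 = (191*(-5 + 180))*1 = (191*175)*1 = 33425*1 = 33425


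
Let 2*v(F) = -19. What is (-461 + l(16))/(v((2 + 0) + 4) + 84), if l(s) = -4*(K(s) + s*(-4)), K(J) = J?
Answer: -538/149 ≈ -3.6107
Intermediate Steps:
v(F) = -19/2 (v(F) = (½)*(-19) = -19/2)
l(s) = 12*s (l(s) = -4*(s + s*(-4)) = -4*(s - 4*s) = -(-12)*s = 12*s)
(-461 + l(16))/(v((2 + 0) + 4) + 84) = (-461 + 12*16)/(-19/2 + 84) = (-461 + 192)/(149/2) = -269*2/149 = -538/149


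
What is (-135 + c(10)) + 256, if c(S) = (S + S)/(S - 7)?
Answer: 383/3 ≈ 127.67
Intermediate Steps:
c(S) = 2*S/(-7 + S) (c(S) = (2*S)/(-7 + S) = 2*S/(-7 + S))
(-135 + c(10)) + 256 = (-135 + 2*10/(-7 + 10)) + 256 = (-135 + 2*10/3) + 256 = (-135 + 2*10*(⅓)) + 256 = (-135 + 20/3) + 256 = -385/3 + 256 = 383/3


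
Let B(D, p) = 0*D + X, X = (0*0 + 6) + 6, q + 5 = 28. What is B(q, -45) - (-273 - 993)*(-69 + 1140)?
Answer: 1355898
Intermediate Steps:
q = 23 (q = -5 + 28 = 23)
X = 12 (X = (0 + 6) + 6 = 6 + 6 = 12)
B(D, p) = 12 (B(D, p) = 0*D + 12 = 0 + 12 = 12)
B(q, -45) - (-273 - 993)*(-69 + 1140) = 12 - (-273 - 993)*(-69 + 1140) = 12 - (-1266)*1071 = 12 - 1*(-1355886) = 12 + 1355886 = 1355898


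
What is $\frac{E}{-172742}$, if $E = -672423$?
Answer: $\frac{672423}{172742} \approx 3.8926$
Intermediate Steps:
$\frac{E}{-172742} = - \frac{672423}{-172742} = \left(-672423\right) \left(- \frac{1}{172742}\right) = \frac{672423}{172742}$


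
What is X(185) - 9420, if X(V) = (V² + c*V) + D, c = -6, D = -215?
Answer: 23480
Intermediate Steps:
X(V) = -215 + V² - 6*V (X(V) = (V² - 6*V) - 215 = -215 + V² - 6*V)
X(185) - 9420 = (-215 + 185² - 6*185) - 9420 = (-215 + 34225 - 1110) - 9420 = 32900 - 9420 = 23480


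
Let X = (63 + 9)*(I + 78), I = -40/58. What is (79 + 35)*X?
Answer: 18402336/29 ≈ 6.3456e+5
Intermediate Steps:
I = -20/29 (I = -40*1/58 = -20/29 ≈ -0.68966)
X = 161424/29 (X = (63 + 9)*(-20/29 + 78) = 72*(2242/29) = 161424/29 ≈ 5566.3)
(79 + 35)*X = (79 + 35)*(161424/29) = 114*(161424/29) = 18402336/29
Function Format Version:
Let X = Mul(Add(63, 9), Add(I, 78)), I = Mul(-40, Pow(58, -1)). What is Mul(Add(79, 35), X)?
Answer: Rational(18402336, 29) ≈ 6.3456e+5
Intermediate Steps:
I = Rational(-20, 29) (I = Mul(-40, Rational(1, 58)) = Rational(-20, 29) ≈ -0.68966)
X = Rational(161424, 29) (X = Mul(Add(63, 9), Add(Rational(-20, 29), 78)) = Mul(72, Rational(2242, 29)) = Rational(161424, 29) ≈ 5566.3)
Mul(Add(79, 35), X) = Mul(Add(79, 35), Rational(161424, 29)) = Mul(114, Rational(161424, 29)) = Rational(18402336, 29)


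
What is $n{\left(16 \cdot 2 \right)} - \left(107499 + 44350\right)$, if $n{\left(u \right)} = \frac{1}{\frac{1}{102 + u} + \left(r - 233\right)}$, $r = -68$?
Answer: $- \frac{6124525851}{40333} \approx -1.5185 \cdot 10^{5}$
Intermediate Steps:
$n{\left(u \right)} = \frac{1}{-301 + \frac{1}{102 + u}}$ ($n{\left(u \right)} = \frac{1}{\frac{1}{102 + u} - 301} = \frac{1}{-301 + \frac{1}{102 + u}}$)
$n{\left(16 \cdot 2 \right)} - \left(107499 + 44350\right) = \frac{-102 - 16 \cdot 2}{30701 + 301 \cdot 16 \cdot 2} - \left(107499 + 44350\right) = \frac{-102 - 32}{30701 + 301 \cdot 32} - 151849 = \frac{-102 - 32}{30701 + 9632} - 151849 = \frac{1}{40333} \left(-134\right) - 151849 = - \frac{134}{40333} - 151849 = - \frac{6124525851}{40333}$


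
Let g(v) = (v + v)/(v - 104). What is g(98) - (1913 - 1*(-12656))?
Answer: -43805/3 ≈ -14602.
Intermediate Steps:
g(v) = 2*v/(-104 + v) (g(v) = (2*v)/(-104 + v) = 2*v/(-104 + v))
g(98) - (1913 - 1*(-12656)) = 2*98/(-104 + 98) - (1913 - 1*(-12656)) = 2*98/(-6) - (1913 + 12656) = 2*98*(-⅙) - 1*14569 = -98/3 - 14569 = -43805/3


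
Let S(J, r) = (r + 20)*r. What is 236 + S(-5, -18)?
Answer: 200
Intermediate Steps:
S(J, r) = r*(20 + r) (S(J, r) = (20 + r)*r = r*(20 + r))
236 + S(-5, -18) = 236 - 18*(20 - 18) = 236 - 18*2 = 236 - 36 = 200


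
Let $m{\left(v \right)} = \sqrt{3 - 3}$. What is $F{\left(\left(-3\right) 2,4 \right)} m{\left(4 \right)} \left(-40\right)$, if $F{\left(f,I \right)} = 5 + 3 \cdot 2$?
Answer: $0$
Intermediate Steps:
$m{\left(v \right)} = 0$ ($m{\left(v \right)} = \sqrt{0} = 0$)
$F{\left(f,I \right)} = 11$ ($F{\left(f,I \right)} = 5 + 6 = 11$)
$F{\left(\left(-3\right) 2,4 \right)} m{\left(4 \right)} \left(-40\right) = 11 \cdot 0 \left(-40\right) = 0 \left(-40\right) = 0$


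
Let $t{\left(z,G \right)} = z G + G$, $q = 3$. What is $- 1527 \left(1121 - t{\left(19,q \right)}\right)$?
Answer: $-1620147$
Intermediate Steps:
$t{\left(z,G \right)} = G + G z$ ($t{\left(z,G \right)} = G z + G = G + G z$)
$- 1527 \left(1121 - t{\left(19,q \right)}\right) = - 1527 \left(1121 - 3 \left(1 + 19\right)\right) = - 1527 \left(1121 - 3 \cdot 20\right) = - 1527 \left(1121 - 60\right) = \left(-1527\right) 1061 = -1620147$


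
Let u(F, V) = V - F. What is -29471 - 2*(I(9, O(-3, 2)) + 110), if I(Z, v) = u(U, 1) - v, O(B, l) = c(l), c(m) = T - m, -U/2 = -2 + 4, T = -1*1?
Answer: -29707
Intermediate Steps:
T = -1
U = -4 (U = -2*(-2 + 4) = -2*2 = -4)
c(m) = -1 - m
O(B, l) = -1 - l
I(Z, v) = 5 - v (I(Z, v) = (1 - 1*(-4)) - v = (1 + 4) - v = 5 - v)
-29471 - 2*(I(9, O(-3, 2)) + 110) = -29471 - 2*((5 - (-1 - 1*2)) + 110) = -29471 - 2*((5 - (-1 - 2)) + 110) = -29471 - 2*((5 - 1*(-3)) + 110) = -29471 - 2*((5 + 3) + 110) = -29471 - 2*(8 + 110) = -29471 - 2*118 = -29471 - 236 = -29707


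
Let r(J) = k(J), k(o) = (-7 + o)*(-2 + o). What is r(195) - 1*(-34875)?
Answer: 71159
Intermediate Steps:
r(J) = 14 + J**2 - 9*J
r(195) - 1*(-34875) = (14 + 195**2 - 9*195) - 1*(-34875) = (14 + 38025 - 1755) + 34875 = 36284 + 34875 = 71159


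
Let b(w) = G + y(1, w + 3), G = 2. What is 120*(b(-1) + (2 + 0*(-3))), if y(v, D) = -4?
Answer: 0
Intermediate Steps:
b(w) = -2 (b(w) = 2 - 4 = -2)
120*(b(-1) + (2 + 0*(-3))) = 120*(-2 + (2 + 0*(-3))) = 120*(-2 + (2 + 0)) = 120*(-2 + 2) = 120*0 = 0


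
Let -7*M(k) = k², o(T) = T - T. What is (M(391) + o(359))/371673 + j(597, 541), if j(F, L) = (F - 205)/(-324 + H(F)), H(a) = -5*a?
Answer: -508584647/2869687233 ≈ -0.17723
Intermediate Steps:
o(T) = 0
M(k) = -k²/7
j(F, L) = (-205 + F)/(-324 - 5*F) (j(F, L) = (F - 205)/(-324 - 5*F) = (-205 + F)/(-324 - 5*F))
(M(391) + o(359))/371673 + j(597, 541) = (-⅐*391² + 0)/371673 + (205 - 1*597)/(324 + 5*597) = (-⅐*152881 + 0)*(1/371673) + (205 - 597)/(324 + 2985) = (-152881/7 + 0)*(1/371673) - 392/3309 = -152881/7*1/371673 + (1/3309)*(-392) = -152881/2601711 - 392/3309 = -508584647/2869687233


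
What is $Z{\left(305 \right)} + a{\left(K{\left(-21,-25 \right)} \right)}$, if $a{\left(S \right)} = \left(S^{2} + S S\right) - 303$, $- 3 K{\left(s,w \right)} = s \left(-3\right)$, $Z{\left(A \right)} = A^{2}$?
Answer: $93604$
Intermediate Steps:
$K{\left(s,w \right)} = s$ ($K{\left(s,w \right)} = - \frac{s \left(-3\right)}{3} = - \frac{\left(-3\right) s}{3} = s$)
$a{\left(S \right)} = -303 + 2 S^{2}$ ($a{\left(S \right)} = \left(S^{2} + S^{2}\right) - 303 = 2 S^{2} - 303 = -303 + 2 S^{2}$)
$Z{\left(305 \right)} + a{\left(K{\left(-21,-25 \right)} \right)} = 305^{2} - \left(303 - 2 \left(-21\right)^{2}\right) = 93025 + \left(-303 + 2 \cdot 441\right) = 93025 + \left(-303 + 882\right) = 93025 + 579 = 93604$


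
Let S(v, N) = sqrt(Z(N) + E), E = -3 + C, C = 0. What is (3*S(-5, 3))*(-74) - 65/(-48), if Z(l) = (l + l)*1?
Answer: 65/48 - 222*sqrt(3) ≈ -383.16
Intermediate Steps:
Z(l) = 2*l (Z(l) = (2*l)*1 = 2*l)
E = -3 (E = -3 + 0 = -3)
S(v, N) = sqrt(-3 + 2*N) (S(v, N) = sqrt(2*N - 3) = sqrt(-3 + 2*N))
(3*S(-5, 3))*(-74) - 65/(-48) = (3*sqrt(-3 + 2*3))*(-74) - 65/(-48) = (3*sqrt(-3 + 6))*(-74) - 65*(-1/48) = (3*sqrt(3))*(-74) + 65/48 = -222*sqrt(3) + 65/48 = 65/48 - 222*sqrt(3)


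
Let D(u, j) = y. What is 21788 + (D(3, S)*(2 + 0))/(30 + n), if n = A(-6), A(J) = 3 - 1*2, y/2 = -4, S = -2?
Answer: 675412/31 ≈ 21787.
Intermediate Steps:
y = -8 (y = 2*(-4) = -8)
D(u, j) = -8
A(J) = 1 (A(J) = 3 - 2 = 1)
n = 1
21788 + (D(3, S)*(2 + 0))/(30 + n) = 21788 + (-8*(2 + 0))/(30 + 1) = 21788 - 8*2/31 = 21788 - 16*1/31 = 21788 - 16/31 = 675412/31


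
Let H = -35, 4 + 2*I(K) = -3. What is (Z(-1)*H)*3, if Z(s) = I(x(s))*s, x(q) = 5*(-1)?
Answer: -735/2 ≈ -367.50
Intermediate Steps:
x(q) = -5
I(K) = -7/2 (I(K) = -2 + (½)*(-3) = -2 - 3/2 = -7/2)
Z(s) = -7*s/2
(Z(-1)*H)*3 = (-7/2*(-1)*(-35))*3 = ((7/2)*(-35))*3 = -245/2*3 = -735/2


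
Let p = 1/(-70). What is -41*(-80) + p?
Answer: 229599/70 ≈ 3280.0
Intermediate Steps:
p = -1/70 ≈ -0.014286
-41*(-80) + p = -41*(-80) - 1/70 = 3280 - 1/70 = 229599/70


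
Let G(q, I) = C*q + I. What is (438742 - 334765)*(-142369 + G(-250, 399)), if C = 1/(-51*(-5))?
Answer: -250949182680/17 ≈ -1.4762e+10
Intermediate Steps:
C = 1/255 ≈ 0.0039216
G(q, I) = I + q/255 (G(q, I) = q/255 + I = I + q/255)
(438742 - 334765)*(-142369 + G(-250, 399)) = (438742 - 334765)*(-142369 + (399 + (1/255)*(-250))) = 103977*(-142369 + (399 - 50/51)) = 103977*(-142369 + 20299/51) = 103977*(-7240520/51) = -250949182680/17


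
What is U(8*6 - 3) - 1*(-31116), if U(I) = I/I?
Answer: 31117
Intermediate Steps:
U(I) = 1
U(8*6 - 3) - 1*(-31116) = 1 - 1*(-31116) = 1 + 31116 = 31117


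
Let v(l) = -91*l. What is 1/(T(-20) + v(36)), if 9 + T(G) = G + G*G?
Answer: -1/2905 ≈ -0.00034423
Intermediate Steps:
T(G) = -9 + G + G**2 (T(G) = -9 + (G + G*G) = -9 + (G + G**2) = -9 + G + G**2)
1/(T(-20) + v(36)) = 1/((-9 - 20 + (-20)**2) - 91*36) = 1/((-9 - 20 + 400) - 3276) = 1/(371 - 3276) = 1/(-2905) = -1/2905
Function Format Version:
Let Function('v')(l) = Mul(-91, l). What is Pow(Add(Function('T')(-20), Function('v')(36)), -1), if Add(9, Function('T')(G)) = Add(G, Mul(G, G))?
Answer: Rational(-1, 2905) ≈ -0.00034423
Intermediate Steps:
Function('T')(G) = Add(-9, G, Pow(G, 2)) (Function('T')(G) = Add(-9, Add(G, Mul(G, G))) = Add(-9, Add(G, Pow(G, 2))) = Add(-9, G, Pow(G, 2)))
Pow(Add(Function('T')(-20), Function('v')(36)), -1) = Pow(Add(Add(-9, -20, Pow(-20, 2)), Mul(-91, 36)), -1) = Pow(Add(Add(-9, -20, 400), -3276), -1) = Pow(Add(371, -3276), -1) = Pow(-2905, -1) = Rational(-1, 2905)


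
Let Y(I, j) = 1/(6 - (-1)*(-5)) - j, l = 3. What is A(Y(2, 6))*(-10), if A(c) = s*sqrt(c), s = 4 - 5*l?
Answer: 110*I*sqrt(5) ≈ 245.97*I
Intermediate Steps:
s = -11 (s = 4 - 5*3 = 4 - 15 = -11)
Y(I, j) = 1 - j (Y(I, j) = 1/(6 - 1*5) - j = 1/(6 - 5) - j = 1/1 - j = 1 - j)
A(c) = -11*sqrt(c)
A(Y(2, 6))*(-10) = -11*sqrt(1 - 1*6)*(-10) = -11*sqrt(1 - 6)*(-10) = -11*I*sqrt(5)*(-10) = 110*I*sqrt(5)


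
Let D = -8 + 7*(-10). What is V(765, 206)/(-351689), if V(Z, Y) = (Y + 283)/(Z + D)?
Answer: -163/80536781 ≈ -2.0239e-6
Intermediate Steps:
D = -78 (D = -8 - 70 = -78)
V(Z, Y) = (283 + Y)/(-78 + Z) (V(Z, Y) = (Y + 283)/(Z - 78) = (283 + Y)/(-78 + Z))
V(765, 206)/(-351689) = ((283 + 206)/(-78 + 765))/(-351689) = (489/687)*(-1/351689) = ((1/687)*489)*(-1/351689) = (163/229)*(-1/351689) = -163/80536781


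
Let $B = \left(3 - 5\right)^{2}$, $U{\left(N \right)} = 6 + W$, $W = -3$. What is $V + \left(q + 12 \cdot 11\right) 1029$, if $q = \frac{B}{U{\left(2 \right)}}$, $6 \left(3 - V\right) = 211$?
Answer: $\frac{823007}{6} \approx 1.3717 \cdot 10^{5}$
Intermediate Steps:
$V = - \frac{193}{6}$ ($V = 3 - \frac{211}{6} = - \frac{193}{6} \approx -32.167$)
$U{\left(N \right)} = 3$ ($U{\left(N \right)} = 6 - 3 = 3$)
$B = 4$ ($B = \left(-2\right)^{2} = 4$)
$q = \frac{4}{3} \approx 1.3333$
$V + \left(q + 12 \cdot 11\right) 1029 = - \frac{193}{6} + \left(\frac{4}{3} + 12 \cdot 11\right) 1029 = - \frac{193}{6} + \left(\frac{4}{3} + 132\right) 1029 = - \frac{193}{6} + \frac{400}{3} \cdot 1029 = - \frac{193}{6} + 137200 = \frac{823007}{6}$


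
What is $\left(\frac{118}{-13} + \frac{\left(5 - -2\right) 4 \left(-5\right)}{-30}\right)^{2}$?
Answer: $\frac{29584}{1521} \approx 19.45$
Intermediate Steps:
$\left(\frac{118}{-13} + \frac{\left(5 - -2\right) 4 \left(-5\right)}{-30}\right)^{2} = \left(118 \left(- \frac{1}{13}\right) + \left(5 + 2\right) 4 \left(-5\right) \left(- \frac{1}{30}\right)\right)^{2} = \left(- \frac{118}{13} + 7 \cdot 4 \left(-5\right) \left(- \frac{1}{30}\right)\right)^{2} = \left(- \frac{118}{13} + 28 \left(-5\right) \left(- \frac{1}{30}\right)\right)^{2} = \left(- \frac{118}{13} - - \frac{14}{3}\right)^{2} = \left(- \frac{118}{13} + \frac{14}{3}\right)^{2} = \left(- \frac{172}{39}\right)^{2} = \frac{29584}{1521}$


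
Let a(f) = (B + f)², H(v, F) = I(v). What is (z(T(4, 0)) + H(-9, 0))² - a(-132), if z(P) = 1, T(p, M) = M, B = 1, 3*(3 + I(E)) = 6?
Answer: -17161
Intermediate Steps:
I(E) = -1 (I(E) = -3 + (⅓)*6 = -3 + 2 = -1)
H(v, F) = -1
a(f) = (1 + f)²
(z(T(4, 0)) + H(-9, 0))² - a(-132) = (1 - 1)² - (1 - 132)² = 0² - 1*(-131)² = 0 - 1*17161 = 0 - 17161 = -17161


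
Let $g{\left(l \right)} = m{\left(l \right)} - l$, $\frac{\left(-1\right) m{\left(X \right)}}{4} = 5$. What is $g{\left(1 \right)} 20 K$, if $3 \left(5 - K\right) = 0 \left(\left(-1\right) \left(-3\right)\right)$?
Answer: $-2100$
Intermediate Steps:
$m{\left(X \right)} = -20$ ($m{\left(X \right)} = \left(-4\right) 5 = -20$)
$K = 5$ ($K = 5 - \frac{0 \left(\left(-1\right) \left(-3\right)\right)}{3} = 5 - \frac{0 \cdot 3}{3} = 5 - 0 = 5 + 0 = 5$)
$g{\left(l \right)} = -20 - l$
$g{\left(1 \right)} 20 K = \left(-20 - 1\right) 20 \cdot 5 = \left(-21\right) 20 \cdot 5 = \left(-420\right) 5 = -2100$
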